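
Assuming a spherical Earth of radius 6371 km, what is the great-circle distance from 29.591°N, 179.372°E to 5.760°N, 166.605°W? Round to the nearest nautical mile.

1637 nmi

Δλ = -166.605 − 179.372 = -345.977°; wrapped into (−180°, 180°]: 14.023°.
Δφ = 5.760 − 29.591 = -23.831°.
a = sin²(Δφ/2) + cos φ₁ · cos φ₂ · sin²(Δλ/2) = 0.055521.
c = 2·atan2(√a, √(1−a)) = 0.47573 rad → d = 6371·c ≈ 3030.89 km ≈ 1636.55 nmi.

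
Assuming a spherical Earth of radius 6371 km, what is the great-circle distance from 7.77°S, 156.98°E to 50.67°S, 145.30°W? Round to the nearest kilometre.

Δλ = -145.30 − 156.98 = -302.28°; wrapped into (−180°, 180°]: 57.72°.
Δφ = -50.67 − -7.77 = -42.90°.
a = sin²(Δφ/2) + cos φ₁ · cos φ₂ · sin²(Δλ/2) = 0.280027.
c = 2·atan2(√a, √(1−a)) = 1.11526 rad → d = 6371·c ≈ 7105.31 km.

7105 km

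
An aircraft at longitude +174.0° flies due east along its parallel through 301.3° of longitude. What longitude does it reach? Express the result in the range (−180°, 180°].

+115.3°

Start at +174.0°; shift +301.3° → +475.3°.
+475.3° lies outside (−180°, 180°]; subtract 360° → +115.3°.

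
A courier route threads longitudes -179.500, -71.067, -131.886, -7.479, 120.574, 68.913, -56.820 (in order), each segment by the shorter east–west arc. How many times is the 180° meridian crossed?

Leg 1: -179.500° → -71.067°, shortest Δλ = 108.433° (east) — does not cross 180°.
Leg 2: -71.067° → -131.886°, shortest Δλ = -60.819° (west) — does not cross 180°.
Leg 3: -131.886° → -7.479°, shortest Δλ = 124.407° (east) — does not cross 180°.
Leg 4: -7.479° → +120.574°, shortest Δλ = 128.053° (east) — does not cross 180°.
Leg 5: +120.574° → +68.913°, shortest Δλ = -51.661° (west) — does not cross 180°.
Leg 6: +68.913° → -56.820°, shortest Δλ = -125.733° (west) — does not cross 180°.
Total crossings: 0.

0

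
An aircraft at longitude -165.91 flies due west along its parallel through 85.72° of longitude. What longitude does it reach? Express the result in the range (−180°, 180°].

Start at -165.91°; shift −85.72° → -251.63°.
-251.63° lies outside (−180°, 180°]; add 360° → +108.37°.

+108.37°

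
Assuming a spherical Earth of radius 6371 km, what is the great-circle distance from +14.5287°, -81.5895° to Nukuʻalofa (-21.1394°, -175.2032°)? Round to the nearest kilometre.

10950 km

Δλ = -175.2032 − -81.5895 = -93.6137°.
Δφ = -21.1394 − 14.5287 = -35.6681°.
a = sin²(Δφ/2) + cos φ₁ · cos φ₂ · sin²(Δλ/2) = 0.573690.
c = 2·atan2(√a, √(1−a)) = 1.71871 rad → d = 6371·c ≈ 10949.93 km.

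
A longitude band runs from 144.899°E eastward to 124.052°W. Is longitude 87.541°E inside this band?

No

Band width going east from +144.899° to -124.052°: ((-124.052 − 144.899) mod 360) = 91.049°.
Offset of +87.541° east of the west edge: ((87.541 − 144.899) mod 360) = 302.642°.
302.642° > 91.049° ⇒ outside.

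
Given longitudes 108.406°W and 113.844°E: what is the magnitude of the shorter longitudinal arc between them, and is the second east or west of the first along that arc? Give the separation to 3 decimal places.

137.750° west

Raw difference: 113.844 − -108.406 = 222.25°.
Normalise into (−180°, 180°]: 222.25° − 360° = -137.75°.
Negative ⇒ the second point lies to the west; separation 137.750°.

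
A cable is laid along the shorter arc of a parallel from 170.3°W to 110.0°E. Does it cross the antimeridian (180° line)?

Yes

Naïve |110.0 − -170.3| = 280.3° > 180°, so the shorter arc goes the other way round — across 180°.
Signed shortest Δλ = ((110.0 − -170.3 + 180) mod 360) − 180 = -79.7°.
Going west by 79.7° from -170.3° passes through 180° before reaching +110.0°.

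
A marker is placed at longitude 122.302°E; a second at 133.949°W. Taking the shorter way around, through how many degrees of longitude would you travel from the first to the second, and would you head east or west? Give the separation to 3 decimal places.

103.749° east

Raw difference: -133.949 − 122.302 = -256.251°.
Normalise into (−180°, 180°]: -256.251° + 360° = 103.749°.
Positive ⇒ the second point lies to the east; separation 103.749°.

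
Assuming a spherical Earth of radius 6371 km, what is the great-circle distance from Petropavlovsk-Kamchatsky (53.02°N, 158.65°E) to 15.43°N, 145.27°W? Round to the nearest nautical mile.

Δλ = -145.27 − 158.65 = -303.92°; wrapped into (−180°, 180°]: 56.08°.
Δφ = 15.43 − 53.02 = -37.59°.
a = sin²(Δφ/2) + cos φ₁ · cos φ₂ · sin²(Δλ/2) = 0.231940.
c = 2·atan2(√a, √(1−a)) = 1.00496 rad → d = 6371·c ≈ 6402.61 km ≈ 3457.13 nmi.

3457 nmi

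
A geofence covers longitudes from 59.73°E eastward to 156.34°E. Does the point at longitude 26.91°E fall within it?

Band width going east from +59.73° to +156.34°: ((156.34 − 59.73) mod 360) = 96.61°.
Offset of +26.91° east of the west edge: ((26.91 − 59.73) mod 360) = 327.18°.
327.18° > 96.61° ⇒ outside.

No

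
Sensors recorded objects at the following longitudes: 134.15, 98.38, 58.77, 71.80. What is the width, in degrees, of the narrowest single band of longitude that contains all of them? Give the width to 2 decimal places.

Sort the longitudes: +58.77°, +71.80°, +98.38°, +134.15°.
Eastward gaps between consecutive values (wrapping around): 13.03°, 26.58°, 35.77°, 284.62°.
Largest gap = 284.62° ⇒ minimal covering band is its complement: 360° − 284.62° = 75.38°.
Band runs from +58.77° eastward to +134.15°.

75.38°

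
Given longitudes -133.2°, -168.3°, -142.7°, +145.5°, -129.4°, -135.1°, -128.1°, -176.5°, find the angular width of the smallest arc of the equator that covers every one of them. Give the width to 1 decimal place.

Sort the longitudes: -176.5°, -168.3°, -142.7°, -135.1°, -133.2°, -129.4°, -128.1°, +145.5°.
Eastward gaps between consecutive values (wrapping around): 8.2°, 25.6°, 7.6°, 1.9°, 3.8°, 1.3°, 273.6°, 38.0°.
Largest gap = 273.6° ⇒ minimal covering band is its complement: 360° − 273.6° = 86.4°.
Band runs from +145.5° eastward to -128.1°, crossing the antimeridian.

86.4°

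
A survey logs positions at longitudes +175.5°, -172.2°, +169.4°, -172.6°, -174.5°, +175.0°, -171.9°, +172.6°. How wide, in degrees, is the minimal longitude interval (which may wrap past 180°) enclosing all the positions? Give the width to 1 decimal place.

18.7°

Sort the longitudes: -174.5°, -172.6°, -172.2°, -171.9°, +169.4°, +172.6°, +175.0°, +175.5°.
Eastward gaps between consecutive values (wrapping around): 1.9°, 0.4°, 0.3°, 341.3°, 3.2°, 2.4°, 0.5°, 10.0°.
Largest gap = 341.3° ⇒ minimal covering band is its complement: 360° − 341.3° = 18.7°.
Band runs from +169.4° eastward to -171.9°, crossing the antimeridian.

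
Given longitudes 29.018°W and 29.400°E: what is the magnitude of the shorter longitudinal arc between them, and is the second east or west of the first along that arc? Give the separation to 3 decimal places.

Raw difference: 29.400 − -29.018 = 58.418°.
Normalise into (−180°, 180°]: 58.418° stays 58.418°.
Positive ⇒ the second point lies to the east; separation 58.418°.

58.418° east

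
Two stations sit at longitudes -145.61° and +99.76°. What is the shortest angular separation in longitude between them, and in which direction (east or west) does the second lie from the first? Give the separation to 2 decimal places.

114.63° west

Raw difference: 99.76 − -145.61 = 245.37°.
Normalise into (−180°, 180°]: 245.37° − 360° = -114.63°.
Negative ⇒ the second point lies to the west; separation 114.63°.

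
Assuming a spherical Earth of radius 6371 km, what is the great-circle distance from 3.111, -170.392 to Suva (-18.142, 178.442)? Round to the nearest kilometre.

2661 km

Δλ = 178.442 − -170.392 = 348.834°; wrapped into (−180°, 180°]: -11.166°.
Δφ = -18.142 − 3.111 = -21.253°.
a = sin²(Δφ/2) + cos φ₁ · cos φ₂ · sin²(Δλ/2) = 0.042987.
c = 2·atan2(√a, √(1−a)) = 0.41769 rad → d = 6371·c ≈ 2661.13 km.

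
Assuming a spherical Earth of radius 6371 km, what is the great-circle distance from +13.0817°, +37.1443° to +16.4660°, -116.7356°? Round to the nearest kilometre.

15652 km

Δλ = -116.7356 − 37.1443 = -153.8799°.
Δφ = 16.4660 − 13.0817 = 3.3843°.
a = sin²(Δφ/2) + cos φ₁ · cos φ₂ · sin²(Δλ/2) = 0.887274.
c = 2·atan2(√a, √(1−a)) = 2.45680 rad → d = 6371·c ≈ 15652.26 km.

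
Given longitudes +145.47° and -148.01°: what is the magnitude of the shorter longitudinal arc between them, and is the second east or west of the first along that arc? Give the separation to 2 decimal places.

Raw difference: -148.01 − 145.47 = -293.48°.
Normalise into (−180°, 180°]: -293.48° + 360° = 66.52°.
Positive ⇒ the second point lies to the east; separation 66.52°.

66.52° east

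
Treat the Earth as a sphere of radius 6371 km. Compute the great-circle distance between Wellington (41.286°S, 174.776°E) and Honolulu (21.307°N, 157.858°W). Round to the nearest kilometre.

Δλ = -157.858 − 174.776 = -332.634°; wrapped into (−180°, 180°]: 27.366°.
Δφ = 21.307 − -41.286 = 62.593°.
a = sin²(Δφ/2) + cos φ₁ · cos φ₂ · sin²(Δλ/2) = 0.309018.
c = 2·atan2(√a, √(1−a)) = 1.17888 rad → d = 6371·c ≈ 7510.62 km.

7511 km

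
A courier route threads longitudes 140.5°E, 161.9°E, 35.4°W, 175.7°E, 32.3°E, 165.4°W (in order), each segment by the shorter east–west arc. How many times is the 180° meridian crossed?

3

Leg 1: +140.5° → +161.9°, shortest Δλ = 21.4° (east) — does not cross 180°.
Leg 2: +161.9° → -35.4°, shortest Δλ = 162.7° (east) — crosses 180°.
Leg 3: -35.4° → +175.7°, shortest Δλ = -148.9° (west) — crosses 180°.
Leg 4: +175.7° → +32.3°, shortest Δλ = -143.4° (west) — does not cross 180°.
Leg 5: +32.3° → -165.4°, shortest Δλ = 162.3° (east) — crosses 180°.
Total crossings: 3.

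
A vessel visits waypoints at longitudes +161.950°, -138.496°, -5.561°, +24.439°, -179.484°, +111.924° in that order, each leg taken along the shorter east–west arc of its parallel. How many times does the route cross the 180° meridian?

3

Leg 1: +161.950° → -138.496°, shortest Δλ = 59.554° (east) — crosses 180°.
Leg 2: -138.496° → -5.561°, shortest Δλ = 132.935° (east) — does not cross 180°.
Leg 3: -5.561° → +24.439°, shortest Δλ = 30.0° (east) — does not cross 180°.
Leg 4: +24.439° → -179.484°, shortest Δλ = 156.077° (east) — crosses 180°.
Leg 5: -179.484° → +111.924°, shortest Δλ = -68.592° (west) — crosses 180°.
Total crossings: 3.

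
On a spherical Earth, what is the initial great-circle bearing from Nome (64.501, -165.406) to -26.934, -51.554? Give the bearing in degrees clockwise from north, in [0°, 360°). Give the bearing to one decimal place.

80.9°

Δλ = -51.554 − -165.406 = 113.852°.
θ = atan2( sin Δλ · cos φ₂ , cos φ₁ · sin φ₂ − sin φ₁ · cos φ₂ · cos Δλ )
  = atan2(0.81539, 0.13040) = 80.914° → normalised to [0°, 360°): 80.914°.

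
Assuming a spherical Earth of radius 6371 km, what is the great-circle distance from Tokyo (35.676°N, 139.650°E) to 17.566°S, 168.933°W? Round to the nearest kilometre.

Δλ = -168.933 − 139.650 = -308.583°; wrapped into (−180°, 180°]: 51.417°.
Δφ = -17.566 − 35.676 = -53.242°.
a = sin²(Δφ/2) + cos φ₁ · cos φ₂ · sin²(Δλ/2) = 0.346515.
c = 2·atan2(√a, √(1−a)) = 1.25879 rad → d = 6371·c ≈ 8019.74 km.

8020 km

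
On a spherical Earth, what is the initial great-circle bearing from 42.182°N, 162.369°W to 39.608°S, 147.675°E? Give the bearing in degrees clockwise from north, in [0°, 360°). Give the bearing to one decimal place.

216.2°

Δλ = 147.675 − -162.369 = 310.044°; wrapped into (−180°, 180°]: -49.956°.
θ = atan2( sin Δλ · cos φ₂ , cos φ₁ · sin φ₂ − sin φ₁ · cos φ₂ · cos Δλ )
  = atan2(-0.58980, -0.80526) = -143.780° → normalised to [0°, 360°): 216.220°.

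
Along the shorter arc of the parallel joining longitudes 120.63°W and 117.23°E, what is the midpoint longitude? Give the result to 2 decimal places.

178.30°E

Signed shortest Δλ from -120.63° to +117.23° is -122.14°.
Midpoint longitude = -120.63° + (-122.14°)/2 = -120.63° − 61.07° = -181.70°.
Normalise into (−180°, 180°]: +178.30°.
(The naïve average (-120.63 + +117.23)/2 = -1.7° is on the wrong side of the globe.)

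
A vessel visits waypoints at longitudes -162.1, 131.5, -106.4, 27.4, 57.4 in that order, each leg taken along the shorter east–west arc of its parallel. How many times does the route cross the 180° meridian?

Leg 1: -162.1° → +131.5°, shortest Δλ = -66.4° (west) — crosses 180°.
Leg 2: +131.5° → -106.4°, shortest Δλ = 122.1° (east) — crosses 180°.
Leg 3: -106.4° → +27.4°, shortest Δλ = 133.8° (east) — does not cross 180°.
Leg 4: +27.4° → +57.4°, shortest Δλ = 30.0° (east) — does not cross 180°.
Total crossings: 2.

2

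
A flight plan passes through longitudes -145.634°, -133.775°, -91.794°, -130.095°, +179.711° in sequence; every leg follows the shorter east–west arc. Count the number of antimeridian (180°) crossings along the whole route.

Leg 1: -145.634° → -133.775°, shortest Δλ = 11.859° (east) — does not cross 180°.
Leg 2: -133.775° → -91.794°, shortest Δλ = 41.981° (east) — does not cross 180°.
Leg 3: -91.794° → -130.095°, shortest Δλ = -38.301° (west) — does not cross 180°.
Leg 4: -130.095° → +179.711°, shortest Δλ = -50.194° (west) — crosses 180°.
Total crossings: 1.

1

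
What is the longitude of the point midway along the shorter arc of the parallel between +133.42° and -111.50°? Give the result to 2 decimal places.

Signed shortest Δλ from +133.42° to -111.50° is +115.08°.
Midpoint longitude = +133.42° + (+115.08°)/2 = +133.42° + 57.54° = +190.96°.
Normalise into (−180°, 180°]: -169.04°.
(The naïve average (+133.42 + -111.50)/2 = 10.96° is on the wrong side of the globe.)

-169.04°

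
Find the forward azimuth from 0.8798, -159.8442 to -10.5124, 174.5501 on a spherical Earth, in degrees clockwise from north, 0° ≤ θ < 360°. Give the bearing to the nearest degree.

Δλ = 174.5501 − -159.8442 = 334.3943°; wrapped into (−180°, 180°]: -25.6057°.
θ = atan2( sin Δλ · cos φ₂ , cos φ₁ · sin φ₂ − sin φ₁ · cos φ₂ · cos Δλ )
  = atan2(-0.42492, -0.19604) = -114.767° → normalised to [0°, 360°): 245.233°.

245°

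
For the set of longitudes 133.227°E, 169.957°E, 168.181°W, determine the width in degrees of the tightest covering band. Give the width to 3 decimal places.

58.592°

Sort the longitudes: -168.181°, +133.227°, +169.957°.
Eastward gaps between consecutive values (wrapping around): 301.408°, 36.730°, 21.862°.
Largest gap = 301.408° ⇒ minimal covering band is its complement: 360° − 301.408° = 58.592°.
Band runs from +133.227° eastward to -168.181°, crossing the antimeridian.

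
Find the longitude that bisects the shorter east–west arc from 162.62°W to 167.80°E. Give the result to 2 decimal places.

177.41°W

Signed shortest Δλ from -162.62° to +167.80° is -29.58°.
Midpoint longitude = -162.62° + (-29.58°)/2 = -162.62° − 14.79° = -177.41°.
(The naïve average (-162.62 + +167.80)/2 = 2.59° is on the wrong side of the globe.)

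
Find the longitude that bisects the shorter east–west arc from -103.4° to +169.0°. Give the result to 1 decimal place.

Signed shortest Δλ from -103.4° to +169.0° is -87.6°.
Midpoint longitude = -103.4° + (-87.6°)/2 = -103.4° − 43.8° = -147.2°.
(The naïve average (-103.4 + +169.0)/2 = 32.8° is on the wrong side of the globe.)

-147.2°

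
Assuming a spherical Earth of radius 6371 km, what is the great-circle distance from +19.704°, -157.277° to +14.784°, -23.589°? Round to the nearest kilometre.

13662 km

Δλ = -23.589 − -157.277 = 133.688°.
Δφ = 14.784 − 19.704 = -4.920°.
a = sin²(Δφ/2) + cos φ₁ · cos φ₂ · sin²(Δλ/2) = 0.771362.
c = 2·atan2(√a, √(1−a)) = 2.14447 rad → d = 6371·c ≈ 13662.43 km.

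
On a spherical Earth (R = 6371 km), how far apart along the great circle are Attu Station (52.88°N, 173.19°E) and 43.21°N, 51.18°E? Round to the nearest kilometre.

Δλ = 51.18 − 173.19 = -122.01°.
Δφ = 43.21 − 52.88 = -9.67°.
a = sin²(Δφ/2) + cos φ₁ · cos φ₂ · sin²(Δλ/2) = 0.343605.
c = 2·atan2(√a, √(1−a)) = 1.25267 rad → d = 6371·c ≈ 7980.74 km.

7981 km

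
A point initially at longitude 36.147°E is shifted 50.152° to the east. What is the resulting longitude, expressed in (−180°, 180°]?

Start at +36.147°; shift +50.152° → +86.299°.
+86.299° already lies in (−180°, 180°].

86.299°E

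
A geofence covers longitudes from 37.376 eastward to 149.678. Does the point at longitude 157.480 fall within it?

Band width going east from +37.376° to +149.678°: ((149.678 − 37.376) mod 360) = 112.302°.
Offset of +157.480° east of the west edge: ((157.480 − 37.376) mod 360) = 120.104°.
120.104° > 112.302° ⇒ outside.

No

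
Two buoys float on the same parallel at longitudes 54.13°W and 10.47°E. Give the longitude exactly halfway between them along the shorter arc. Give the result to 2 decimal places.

21.83°W

Signed shortest Δλ from -54.13° to +10.47° is +64.60°.
Midpoint longitude = -54.13° + (+64.60°)/2 = -54.13° + 32.30° = -21.83°.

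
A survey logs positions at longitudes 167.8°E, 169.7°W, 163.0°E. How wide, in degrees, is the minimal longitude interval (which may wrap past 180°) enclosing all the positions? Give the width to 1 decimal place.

Sort the longitudes: -169.7°, +163.0°, +167.8°.
Eastward gaps between consecutive values (wrapping around): 332.7°, 4.8°, 22.5°.
Largest gap = 332.7° ⇒ minimal covering band is its complement: 360° − 332.7° = 27.3°.
Band runs from +163.0° eastward to -169.7°, crossing the antimeridian.

27.3°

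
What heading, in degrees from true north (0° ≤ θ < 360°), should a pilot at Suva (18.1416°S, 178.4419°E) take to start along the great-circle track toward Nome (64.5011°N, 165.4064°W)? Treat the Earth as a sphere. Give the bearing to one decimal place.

6.9°

Δλ = -165.4064 − 178.4419 = -343.8483°; wrapped into (−180°, 180°]: 16.1517°.
θ = atan2( sin Δλ · cos φ₂ , cos φ₁ · sin φ₂ − sin φ₁ · cos φ₂ · cos Δλ )
  = atan2(0.11976, 0.98648) = 6.922° → normalised to [0°, 360°): 6.922°.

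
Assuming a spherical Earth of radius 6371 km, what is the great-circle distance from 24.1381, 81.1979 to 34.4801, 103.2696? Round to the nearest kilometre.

2422 km

Δλ = 103.2696 − 81.1979 = 22.0717°.
Δφ = 34.4801 − 24.1381 = 10.3420°.
a = sin²(Δφ/2) + cos φ₁ · cos φ₂ · sin²(Δλ/2) = 0.035688.
c = 2·atan2(√a, √(1−a)) = 0.38011 rad → d = 6371·c ≈ 2421.66 km.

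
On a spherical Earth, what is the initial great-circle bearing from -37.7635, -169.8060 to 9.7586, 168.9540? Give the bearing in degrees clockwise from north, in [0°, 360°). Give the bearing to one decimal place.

Δλ = 168.9540 − -169.8060 = 338.7600°; wrapped into (−180°, 180°]: -21.2400°.
θ = atan2( sin Δλ · cos φ₂ , cos φ₁ · sin φ₂ − sin φ₁ · cos φ₂ · cos Δλ )
  = atan2(-0.35703, 0.69654) = -27.139° → normalised to [0°, 360°): 332.861°.

332.9°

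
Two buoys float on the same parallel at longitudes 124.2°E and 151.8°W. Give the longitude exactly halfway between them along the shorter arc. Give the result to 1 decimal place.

Signed shortest Δλ from +124.2° to -151.8° is +84.0°.
Midpoint longitude = +124.2° + (+84.0°)/2 = +124.2° + 42.0° = +166.2°.
(The naïve average (+124.2 + -151.8)/2 = -13.8° is on the wrong side of the globe.)

166.2°E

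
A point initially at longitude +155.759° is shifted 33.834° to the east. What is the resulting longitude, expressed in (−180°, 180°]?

-170.407°

Start at +155.759°; shift +33.834° → +189.593°.
+189.593° lies outside (−180°, 180°]; subtract 360° → -170.407°.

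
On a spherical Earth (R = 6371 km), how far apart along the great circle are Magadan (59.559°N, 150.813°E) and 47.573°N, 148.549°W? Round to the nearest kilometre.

Δλ = -148.549 − 150.813 = -299.362°; wrapped into (−180°, 180°]: 60.638°.
Δφ = 47.573 − 59.559 = -11.986°.
a = sin²(Δφ/2) + cos φ₁ · cos φ₂ · sin²(Δλ/2) = 0.098007.
c = 2·atan2(√a, √(1−a)) = 0.63683 rad → d = 6371·c ≈ 4057.24 km.

4057 km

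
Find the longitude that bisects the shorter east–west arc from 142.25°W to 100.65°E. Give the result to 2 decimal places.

159.20°E

Signed shortest Δλ from -142.25° to +100.65° is -117.10°.
Midpoint longitude = -142.25° + (-117.10°)/2 = -142.25° − 58.55° = -200.80°.
Normalise into (−180°, 180°]: +159.20°.
(The naïve average (-142.25 + +100.65)/2 = -20.8° is on the wrong side of the globe.)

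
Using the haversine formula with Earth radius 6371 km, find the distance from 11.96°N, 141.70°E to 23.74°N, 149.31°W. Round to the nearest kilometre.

7354 km

Δλ = -149.31 − 141.70 = -291.01°; wrapped into (−180°, 180°]: 68.99°.
Δφ = 23.74 − 11.96 = 11.78°.
a = sin²(Δφ/2) + cos φ₁ · cos φ₂ · sin²(Δλ/2) = 0.297752.
c = 2·atan2(√a, √(1−a)) = 1.15437 rad → d = 6371·c ≈ 7354.48 km.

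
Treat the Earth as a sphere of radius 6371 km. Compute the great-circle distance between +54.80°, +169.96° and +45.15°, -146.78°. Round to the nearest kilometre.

3215 km

Δλ = -146.78 − 169.96 = -316.74°; wrapped into (−180°, 180°]: 43.26°.
Δφ = 45.15 − 54.80 = -9.65°.
a = sin²(Δφ/2) + cos φ₁ · cos φ₂ · sin²(Δλ/2) = 0.062312.
c = 2·atan2(√a, √(1−a)) = 0.50458 rad → d = 6371·c ≈ 3214.70 km.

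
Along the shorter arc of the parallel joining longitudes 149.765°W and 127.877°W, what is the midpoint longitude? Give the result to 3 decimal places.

Signed shortest Δλ from -149.765° to -127.877° is +21.888°.
Midpoint longitude = -149.765° + (+21.888°)/2 = -149.765° + 10.944° = -138.821°.

138.821°W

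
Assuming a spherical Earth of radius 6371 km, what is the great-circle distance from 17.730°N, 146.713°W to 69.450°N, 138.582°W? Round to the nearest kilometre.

Δλ = -138.582 − -146.713 = 8.131°.
Δφ = 69.450 − 17.730 = 51.720°.
a = sin²(Δφ/2) + cos φ₁ · cos φ₂ · sin²(Δλ/2) = 0.191928.
c = 2·atan2(√a, √(1−a)) = 0.90696 rad → d = 6371·c ≈ 5778.23 km.

5778 km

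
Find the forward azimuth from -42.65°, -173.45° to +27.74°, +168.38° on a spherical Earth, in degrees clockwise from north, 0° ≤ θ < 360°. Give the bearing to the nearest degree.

343°

Δλ = 168.38 − -173.45 = 341.83°; wrapped into (−180°, 180°]: -18.17°.
θ = atan2( sin Δλ · cos φ₂ , cos φ₁ · sin φ₂ − sin φ₁ · cos φ₂ · cos Δλ )
  = atan2(-0.27600, 0.91210) = -16.836° → normalised to [0°, 360°): 343.164°.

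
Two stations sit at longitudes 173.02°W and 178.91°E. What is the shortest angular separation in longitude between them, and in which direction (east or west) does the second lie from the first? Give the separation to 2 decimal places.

Raw difference: 178.91 − -173.02 = 351.93°.
Normalise into (−180°, 180°]: 351.93° − 360° = -8.07°.
Negative ⇒ the second point lies to the west; separation 8.07°.

8.07° west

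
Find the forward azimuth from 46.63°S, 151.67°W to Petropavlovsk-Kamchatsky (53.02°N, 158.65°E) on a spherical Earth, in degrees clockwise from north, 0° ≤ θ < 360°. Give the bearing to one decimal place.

331.1°

Δλ = 158.65 − -151.67 = 310.32°; wrapped into (−180°, 180°]: -49.68°.
θ = atan2( sin Δλ · cos φ₂ , cos φ₁ · sin φ₂ − sin φ₁ · cos φ₂ · cos Δλ )
  = atan2(-0.45864, 0.83152) = -28.880° → normalised to [0°, 360°): 331.120°.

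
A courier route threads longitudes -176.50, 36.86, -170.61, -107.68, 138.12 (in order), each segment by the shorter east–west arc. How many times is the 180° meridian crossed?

Leg 1: -176.50° → +36.86°, shortest Δλ = -146.64° (west) — crosses 180°.
Leg 2: +36.86° → -170.61°, shortest Δλ = 152.53° (east) — crosses 180°.
Leg 3: -170.61° → -107.68°, shortest Δλ = 62.93° (east) — does not cross 180°.
Leg 4: -107.68° → +138.12°, shortest Δλ = -114.2° (west) — crosses 180°.
Total crossings: 3.

3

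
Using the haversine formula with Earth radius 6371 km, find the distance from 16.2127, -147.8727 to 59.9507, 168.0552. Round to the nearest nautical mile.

3245 nmi

Δλ = 168.0552 − -147.8727 = 315.9279°; wrapped into (−180°, 180°]: -44.0721°.
Δφ = 59.9507 − 16.2127 = 43.7380°.
a = sin²(Δφ/2) + cos φ₁ · cos φ₂ · sin²(Δλ/2) = 0.206431.
c = 2·atan2(√a, √(1−a)) = 0.94328 rad → d = 6371·c ≈ 6009.62 km ≈ 3244.94 nmi.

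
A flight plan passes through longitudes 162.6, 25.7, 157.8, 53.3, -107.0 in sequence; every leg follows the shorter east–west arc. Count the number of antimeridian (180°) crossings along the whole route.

Leg 1: +162.6° → +25.7°, shortest Δλ = -136.9° (west) — does not cross 180°.
Leg 2: +25.7° → +157.8°, shortest Δλ = 132.1° (east) — does not cross 180°.
Leg 3: +157.8° → +53.3°, shortest Δλ = -104.5° (west) — does not cross 180°.
Leg 4: +53.3° → -107.0°, shortest Δλ = -160.3° (west) — does not cross 180°.
Total crossings: 0.

0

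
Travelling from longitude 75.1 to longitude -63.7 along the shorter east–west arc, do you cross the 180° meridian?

No

Signed shortest Δλ = ((-63.7 − 75.1 + 180) mod 360) − 180 = -138.8°.
Going west by 138.8° from +75.1° reaches -63.7° without touching 180°.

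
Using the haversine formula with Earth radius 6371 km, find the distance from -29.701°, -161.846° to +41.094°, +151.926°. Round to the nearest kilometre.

Δλ = 151.926 − -161.846 = 313.772°; wrapped into (−180°, 180°]: -46.228°.
Δφ = 41.094 − -29.701 = 70.795°.
a = sin²(Δφ/2) + cos φ₁ · cos φ₂ · sin²(Δλ/2) = 0.436406.
c = 2·atan2(√a, √(1−a)) = 1.44326 rad → d = 6371·c ≈ 9195.03 km.

9195 km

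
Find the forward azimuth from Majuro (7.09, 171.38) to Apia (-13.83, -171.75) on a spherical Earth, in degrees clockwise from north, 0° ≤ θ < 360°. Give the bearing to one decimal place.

Δλ = -171.75 − 171.38 = -343.13°; wrapped into (−180°, 180°]: 16.87°.
θ = atan2( sin Δλ · cos φ₂ , cos φ₁ · sin φ₂ − sin φ₁ · cos φ₂ · cos Δλ )
  = atan2(0.28179, -0.35191) = 141.314° → normalised to [0°, 360°): 141.314°.

141.3°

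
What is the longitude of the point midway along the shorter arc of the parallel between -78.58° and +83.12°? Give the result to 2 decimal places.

+2.27°

Signed shortest Δλ from -78.58° to +83.12° is +161.70°.
Midpoint longitude = -78.58° + (+161.70°)/2 = -78.58° + 80.85° = +2.27°.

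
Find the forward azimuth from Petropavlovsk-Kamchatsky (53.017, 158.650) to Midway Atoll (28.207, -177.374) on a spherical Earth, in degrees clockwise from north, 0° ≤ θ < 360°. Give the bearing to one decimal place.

135.1°

Δλ = -177.374 − 158.650 = -336.024°; wrapped into (−180°, 180°]: 23.976°.
θ = atan2( sin Δλ · cos φ₂ , cos φ₁ · sin φ₂ − sin φ₁ · cos φ₂ · cos Δλ )
  = atan2(0.35810, -0.35887) = 135.062° → normalised to [0°, 360°): 135.062°.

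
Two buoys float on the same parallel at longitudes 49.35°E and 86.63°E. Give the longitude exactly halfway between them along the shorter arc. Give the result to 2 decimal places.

Signed shortest Δλ from +49.35° to +86.63° is +37.28°.
Midpoint longitude = +49.35° + (+37.28°)/2 = +49.35° + 18.64° = +67.99°.

67.99°E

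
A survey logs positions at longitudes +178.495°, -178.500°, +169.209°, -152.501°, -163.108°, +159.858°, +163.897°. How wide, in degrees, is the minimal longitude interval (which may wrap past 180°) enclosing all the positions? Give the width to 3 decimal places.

Sort the longitudes: -178.500°, -163.108°, -152.501°, +159.858°, +163.897°, +169.209°, +178.495°.
Eastward gaps between consecutive values (wrapping around): 15.392°, 10.607°, 312.359°, 4.039°, 5.312°, 9.286°, 3.005°.
Largest gap = 312.359° ⇒ minimal covering band is its complement: 360° − 312.359° = 47.641°.
Band runs from +159.858° eastward to -152.501°, crossing the antimeridian.

47.641°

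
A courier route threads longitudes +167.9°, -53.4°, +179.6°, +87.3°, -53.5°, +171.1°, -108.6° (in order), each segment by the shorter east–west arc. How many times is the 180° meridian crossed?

Leg 1: +167.9° → -53.4°, shortest Δλ = 138.7° (east) — crosses 180°.
Leg 2: -53.4° → +179.6°, shortest Δλ = -127.0° (west) — crosses 180°.
Leg 3: +179.6° → +87.3°, shortest Δλ = -92.3° (west) — does not cross 180°.
Leg 4: +87.3° → -53.5°, shortest Δλ = -140.8° (west) — does not cross 180°.
Leg 5: -53.5° → +171.1°, shortest Δλ = -135.4° (west) — crosses 180°.
Leg 6: +171.1° → -108.6°, shortest Δλ = 80.3° (east) — crosses 180°.
Total crossings: 4.

4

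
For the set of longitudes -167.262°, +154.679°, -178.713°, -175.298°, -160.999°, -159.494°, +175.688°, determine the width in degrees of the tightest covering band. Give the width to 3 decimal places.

Sort the longitudes: -178.713°, -175.298°, -167.262°, -160.999°, -159.494°, +154.679°, +175.688°.
Eastward gaps between consecutive values (wrapping around): 3.415°, 8.036°, 6.263°, 1.505°, 314.173°, 21.009°, 5.599°.
Largest gap = 314.173° ⇒ minimal covering band is its complement: 360° − 314.173° = 45.827°.
Band runs from +154.679° eastward to -159.494°, crossing the antimeridian.

45.827°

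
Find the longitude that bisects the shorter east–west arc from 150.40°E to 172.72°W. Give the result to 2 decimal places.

Signed shortest Δλ from +150.40° to -172.72° is +36.88°.
Midpoint longitude = +150.40° + (+36.88°)/2 = +150.40° + 18.44° = +168.84°.
(The naïve average (+150.40 + -172.72)/2 = -11.16° is on the wrong side of the globe.)

168.84°E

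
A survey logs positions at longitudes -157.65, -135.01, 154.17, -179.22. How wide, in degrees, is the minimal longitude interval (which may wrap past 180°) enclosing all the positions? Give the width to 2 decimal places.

70.82°

Sort the longitudes: -179.22°, -157.65°, -135.01°, +154.17°.
Eastward gaps between consecutive values (wrapping around): 21.57°, 22.64°, 289.18°, 26.61°.
Largest gap = 289.18° ⇒ minimal covering band is its complement: 360° − 289.18° = 70.82°.
Band runs from +154.17° eastward to -135.01°, crossing the antimeridian.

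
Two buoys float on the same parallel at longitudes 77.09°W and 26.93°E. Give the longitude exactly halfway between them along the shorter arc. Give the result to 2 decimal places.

25.08°W

Signed shortest Δλ from -77.09° to +26.93° is +104.02°.
Midpoint longitude = -77.09° + (+104.02°)/2 = -77.09° + 52.01° = -25.08°.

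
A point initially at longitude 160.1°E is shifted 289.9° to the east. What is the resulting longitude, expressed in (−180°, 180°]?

Start at +160.1°; shift +289.9° → +450.0°.
+450.0° lies outside (−180°, 180°]; subtract 360° → +90.0°.

90.0°E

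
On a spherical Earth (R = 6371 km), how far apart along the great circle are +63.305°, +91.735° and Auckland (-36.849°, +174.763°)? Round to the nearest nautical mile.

7174 nmi

Δλ = 174.763 − 91.735 = 83.028°.
Δφ = -36.849 − 63.305 = -100.154°.
a = sin²(Δφ/2) + cos φ₁ · cos φ₂ · sin²(Δλ/2) = 0.746075.
c = 2·atan2(√a, √(1−a)) = 2.08535 rad → d = 6371·c ≈ 13285.78 km ≈ 7173.75 nmi.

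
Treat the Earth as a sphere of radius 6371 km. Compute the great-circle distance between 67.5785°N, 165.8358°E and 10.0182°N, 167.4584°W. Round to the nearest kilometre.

Δλ = -167.4584 − 165.8358 = -333.2942°; wrapped into (−180°, 180°]: 26.7058°.
Δφ = 10.0182 − 67.5785 = -57.5603°.
a = sin²(Δφ/2) + cos φ₁ · cos φ₂ · sin²(Δλ/2) = 0.251828.
c = 2·atan2(√a, √(1−a)) = 1.05141 rad → d = 6371·c ≈ 6698.55 km.

6699 km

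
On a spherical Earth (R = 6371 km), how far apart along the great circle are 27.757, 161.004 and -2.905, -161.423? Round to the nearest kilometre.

Δλ = -161.423 − 161.004 = -322.427°; wrapped into (−180°, 180°]: 37.573°.
Δφ = -2.905 − 27.757 = -30.662°.
a = sin²(Δφ/2) + cos φ₁ · cos φ₂ · sin²(Δλ/2) = 0.161564.
c = 2·atan2(√a, √(1−a)) = 0.82729 rad → d = 6371·c ≈ 5270.68 km.

5271 km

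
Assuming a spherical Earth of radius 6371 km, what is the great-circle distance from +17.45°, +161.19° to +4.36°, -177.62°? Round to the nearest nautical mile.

1473 nmi

Δλ = -177.62 − 161.19 = -338.81°; wrapped into (−180°, 180°]: 21.19°.
Δφ = 4.36 − 17.45 = -13.09°.
a = sin²(Δφ/2) + cos φ₁ · cos φ₂ · sin²(Δλ/2) = 0.045150.
c = 2·atan2(√a, √(1−a)) = 0.42823 rad → d = 6371·c ≈ 2728.28 km ≈ 1473.15 nmi.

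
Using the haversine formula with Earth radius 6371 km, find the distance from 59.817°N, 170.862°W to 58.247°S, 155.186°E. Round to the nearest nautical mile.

Δλ = 155.186 − -170.862 = 326.048°; wrapped into (−180°, 180°]: -33.952°.
Δφ = -58.247 − 59.817 = -118.064°.
a = sin²(Δφ/2) + cos φ₁ · cos φ₂ · sin²(Δλ/2) = 0.757784.
c = 2·atan2(√a, √(1−a)) = 2.11247 rad → d = 6371·c ≈ 13458.52 km ≈ 7267.02 nmi.

7267 nmi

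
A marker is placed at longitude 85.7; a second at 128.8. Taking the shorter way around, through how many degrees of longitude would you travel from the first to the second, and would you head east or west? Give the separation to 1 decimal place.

Raw difference: 128.8 − 85.7 = 43.1°.
Normalise into (−180°, 180°]: 43.1° stays 43.1°.
Positive ⇒ the second point lies to the east; separation 43.1°.

43.1° east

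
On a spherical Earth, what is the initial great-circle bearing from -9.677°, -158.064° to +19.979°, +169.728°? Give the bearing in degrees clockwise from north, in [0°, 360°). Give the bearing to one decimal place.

313.2°

Δλ = 169.728 − -158.064 = 327.792°; wrapped into (−180°, 180°]: -32.208°.
θ = atan2( sin Δλ · cos φ₂ , cos φ₁ · sin φ₂ − sin φ₁ · cos φ₂ · cos Δλ )
  = atan2(-0.50092, 0.47048) = -46.795° → normalised to [0°, 360°): 313.205°.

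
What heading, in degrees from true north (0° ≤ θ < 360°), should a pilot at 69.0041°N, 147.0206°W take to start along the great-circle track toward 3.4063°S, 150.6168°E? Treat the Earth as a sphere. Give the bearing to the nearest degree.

Δλ = 150.6168 − -147.0206 = 297.6374°; wrapped into (−180°, 180°]: -62.3626°.
θ = atan2( sin Δλ · cos φ₂ , cos φ₁ · sin φ₂ − sin φ₁ · cos φ₂ · cos Δλ )
  = atan2(-0.88434, -0.45360) = -117.155° → normalised to [0°, 360°): 242.845°.

243°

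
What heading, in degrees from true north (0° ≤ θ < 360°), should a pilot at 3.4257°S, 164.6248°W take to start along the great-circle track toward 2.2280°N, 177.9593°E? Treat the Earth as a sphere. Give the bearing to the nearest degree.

288°

Δλ = 177.9593 − -164.6248 = 342.5841°; wrapped into (−180°, 180°]: -17.4159°.
θ = atan2( sin Δλ · cos φ₂ , cos φ₁ · sin φ₂ − sin φ₁ · cos φ₂ · cos Δλ )
  = atan2(-0.29908, 0.09578) = -72.243° → normalised to [0°, 360°): 287.757°.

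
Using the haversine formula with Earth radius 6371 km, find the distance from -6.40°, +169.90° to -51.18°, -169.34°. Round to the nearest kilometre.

5335 km

Δλ = -169.34 − 169.90 = -339.24°; wrapped into (−180°, 180°]: 20.76°.
Δφ = -51.18 − -6.40 = -44.78°.
a = sin²(Δφ/2) + cos φ₁ · cos φ₂ · sin²(Δλ/2) = 0.165315.
c = 2·atan2(√a, √(1−a)) = 0.83744 rad → d = 6371·c ≈ 5335.31 km.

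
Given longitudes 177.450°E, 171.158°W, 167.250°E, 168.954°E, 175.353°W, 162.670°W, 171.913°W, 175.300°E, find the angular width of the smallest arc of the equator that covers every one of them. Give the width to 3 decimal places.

Sort the longitudes: -175.353°, -171.913°, -171.158°, -162.670°, +167.250°, +168.954°, +175.300°, +177.450°.
Eastward gaps between consecutive values (wrapping around): 3.440°, 0.755°, 8.488°, 329.920°, 1.704°, 6.346°, 2.150°, 7.197°.
Largest gap = 329.920° ⇒ minimal covering band is its complement: 360° − 329.920° = 30.080°.
Band runs from +167.250° eastward to -162.670°, crossing the antimeridian.

30.080°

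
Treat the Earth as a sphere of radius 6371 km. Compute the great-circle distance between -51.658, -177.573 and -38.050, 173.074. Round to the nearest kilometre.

Δλ = 173.074 − -177.573 = 350.647°; wrapped into (−180°, 180°]: -9.353°.
Δφ = -38.050 − -51.658 = 13.608°.
a = sin²(Δφ/2) + cos φ₁ · cos φ₂ · sin²(Δλ/2) = 0.017283.
c = 2·atan2(√a, √(1−a)) = 0.26369 rad → d = 6371·c ≈ 1679.99 km.

1680 km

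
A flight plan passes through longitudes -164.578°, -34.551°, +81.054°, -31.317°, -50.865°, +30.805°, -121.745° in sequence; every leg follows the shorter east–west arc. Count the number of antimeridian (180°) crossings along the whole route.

Leg 1: -164.578° → -34.551°, shortest Δλ = 130.027° (east) — does not cross 180°.
Leg 2: -34.551° → +81.054°, shortest Δλ = 115.605° (east) — does not cross 180°.
Leg 3: +81.054° → -31.317°, shortest Δλ = -112.371° (west) — does not cross 180°.
Leg 4: -31.317° → -50.865°, shortest Δλ = -19.548° (west) — does not cross 180°.
Leg 5: -50.865° → +30.805°, shortest Δλ = 81.67° (east) — does not cross 180°.
Leg 6: +30.805° → -121.745°, shortest Δλ = -152.55° (west) — does not cross 180°.
Total crossings: 0.

0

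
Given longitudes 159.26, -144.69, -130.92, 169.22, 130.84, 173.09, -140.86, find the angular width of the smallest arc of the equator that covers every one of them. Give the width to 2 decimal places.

98.24°

Sort the longitudes: -144.69°, -140.86°, -130.92°, +130.84°, +159.26°, +169.22°, +173.09°.
Eastward gaps between consecutive values (wrapping around): 3.83°, 9.94°, 261.76°, 28.42°, 9.96°, 3.87°, 42.22°.
Largest gap = 261.76° ⇒ minimal covering band is its complement: 360° − 261.76° = 98.24°.
Band runs from +130.84° eastward to -130.92°, crossing the antimeridian.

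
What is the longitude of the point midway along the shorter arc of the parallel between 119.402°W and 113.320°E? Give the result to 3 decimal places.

176.959°E

Signed shortest Δλ from -119.402° to +113.320° is -127.278°.
Midpoint longitude = -119.402° + (-127.278°)/2 = -119.402° − 63.639° = -183.041°.
Normalise into (−180°, 180°]: +176.959°.
(The naïve average (-119.402 + +113.320)/2 = -3.041° is on the wrong side of the globe.)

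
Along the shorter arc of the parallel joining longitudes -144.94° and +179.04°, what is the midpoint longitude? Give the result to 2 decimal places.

-162.95°

Signed shortest Δλ from -144.94° to +179.04° is -36.02°.
Midpoint longitude = -144.94° + (-36.02°)/2 = -144.94° − 18.01° = -162.95°.
(The naïve average (-144.94 + +179.04)/2 = 17.05° is on the wrong side of the globe.)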